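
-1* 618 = -618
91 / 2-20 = 51 / 2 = 25.50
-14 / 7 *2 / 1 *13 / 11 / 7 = -52 / 77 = -0.68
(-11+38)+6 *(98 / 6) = 125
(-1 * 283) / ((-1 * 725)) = 283 / 725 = 0.39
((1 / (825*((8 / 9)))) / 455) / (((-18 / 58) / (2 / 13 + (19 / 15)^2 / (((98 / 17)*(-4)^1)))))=-0.00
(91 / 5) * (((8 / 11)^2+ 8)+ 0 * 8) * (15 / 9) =31304 / 121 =258.71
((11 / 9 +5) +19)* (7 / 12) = 1589 / 108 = 14.71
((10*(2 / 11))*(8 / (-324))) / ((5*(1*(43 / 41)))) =-328 / 38313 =-0.01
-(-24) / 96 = 1 / 4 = 0.25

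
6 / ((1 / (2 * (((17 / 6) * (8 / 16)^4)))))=17 / 8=2.12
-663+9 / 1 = -654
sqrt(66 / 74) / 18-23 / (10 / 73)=-1679 / 10+ sqrt(1221) / 666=-167.85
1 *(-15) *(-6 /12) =15 /2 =7.50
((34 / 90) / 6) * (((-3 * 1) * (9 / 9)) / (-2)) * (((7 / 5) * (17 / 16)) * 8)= 2023 / 1800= 1.12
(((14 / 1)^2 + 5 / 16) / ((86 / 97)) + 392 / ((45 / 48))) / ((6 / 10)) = 13200427 / 12384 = 1065.93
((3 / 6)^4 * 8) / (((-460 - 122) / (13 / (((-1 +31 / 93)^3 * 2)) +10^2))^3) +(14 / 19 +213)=6558272162678285 / 30684037054464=213.74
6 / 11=0.55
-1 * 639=-639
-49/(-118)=49/118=0.42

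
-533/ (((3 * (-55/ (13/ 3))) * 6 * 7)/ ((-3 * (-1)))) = 6929/ 6930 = 1.00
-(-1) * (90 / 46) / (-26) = -45 / 598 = -0.08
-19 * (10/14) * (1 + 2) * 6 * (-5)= 8550/7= 1221.43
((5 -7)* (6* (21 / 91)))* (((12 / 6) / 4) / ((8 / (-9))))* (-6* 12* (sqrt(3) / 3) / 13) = -486* sqrt(3) / 169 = -4.98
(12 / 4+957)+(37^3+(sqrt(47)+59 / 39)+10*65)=sqrt(47)+2038316 / 39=52271.37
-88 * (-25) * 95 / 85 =41800 / 17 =2458.82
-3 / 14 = -0.21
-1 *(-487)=487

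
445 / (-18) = -445 / 18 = -24.72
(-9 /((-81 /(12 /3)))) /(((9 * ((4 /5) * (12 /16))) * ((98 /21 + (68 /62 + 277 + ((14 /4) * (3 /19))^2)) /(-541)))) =-0.16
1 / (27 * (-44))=-1 / 1188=-0.00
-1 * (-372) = 372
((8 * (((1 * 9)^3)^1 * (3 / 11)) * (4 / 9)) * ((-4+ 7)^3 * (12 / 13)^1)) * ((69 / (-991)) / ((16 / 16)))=-1226.71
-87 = -87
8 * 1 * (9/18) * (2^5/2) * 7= 448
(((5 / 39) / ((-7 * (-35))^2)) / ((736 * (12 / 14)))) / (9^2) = 1 / 23924496960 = 0.00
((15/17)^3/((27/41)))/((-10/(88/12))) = -11275/14739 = -0.76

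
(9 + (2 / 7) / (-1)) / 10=61 / 70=0.87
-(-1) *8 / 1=8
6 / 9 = 2 / 3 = 0.67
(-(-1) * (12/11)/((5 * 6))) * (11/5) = 2/25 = 0.08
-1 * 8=-8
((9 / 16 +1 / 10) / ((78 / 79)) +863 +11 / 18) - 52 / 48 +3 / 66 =177759251 / 205920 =863.24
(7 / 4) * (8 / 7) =2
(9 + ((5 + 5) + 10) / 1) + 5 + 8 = 42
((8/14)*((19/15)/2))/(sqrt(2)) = 19*sqrt(2)/105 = 0.26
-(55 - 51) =-4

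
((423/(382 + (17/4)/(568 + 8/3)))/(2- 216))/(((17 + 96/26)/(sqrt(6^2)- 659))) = 114907104/703700503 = 0.16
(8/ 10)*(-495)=-396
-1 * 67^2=-4489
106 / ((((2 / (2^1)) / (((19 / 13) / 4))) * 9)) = 1007 / 234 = 4.30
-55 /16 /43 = -55 /688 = -0.08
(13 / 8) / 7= 13 / 56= 0.23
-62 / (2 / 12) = -372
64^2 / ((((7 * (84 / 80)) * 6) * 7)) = 40960 / 3087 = 13.27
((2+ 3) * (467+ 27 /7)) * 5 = 82400 /7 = 11771.43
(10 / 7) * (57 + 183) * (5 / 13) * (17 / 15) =13600 / 91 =149.45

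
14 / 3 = 4.67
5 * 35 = 175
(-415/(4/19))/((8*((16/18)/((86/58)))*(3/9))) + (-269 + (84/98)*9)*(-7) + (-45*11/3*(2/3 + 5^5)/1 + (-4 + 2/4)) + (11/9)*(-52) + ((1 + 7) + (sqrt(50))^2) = -34420138717/66816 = -515148.15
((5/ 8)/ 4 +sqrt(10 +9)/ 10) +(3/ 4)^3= sqrt(19)/ 10 +37/ 64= 1.01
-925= -925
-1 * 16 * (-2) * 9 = 288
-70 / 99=-0.71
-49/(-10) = 49/10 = 4.90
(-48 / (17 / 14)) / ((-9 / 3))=224 / 17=13.18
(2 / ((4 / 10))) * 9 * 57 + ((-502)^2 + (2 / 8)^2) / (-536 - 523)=39429295 / 16944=2327.04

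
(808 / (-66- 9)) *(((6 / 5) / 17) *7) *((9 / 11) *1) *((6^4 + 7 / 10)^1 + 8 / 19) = -5649.51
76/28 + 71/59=1618/413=3.92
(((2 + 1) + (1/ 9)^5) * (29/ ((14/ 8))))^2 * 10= 4222683054922240/ 170852435649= 24715.38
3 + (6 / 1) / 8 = 15 / 4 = 3.75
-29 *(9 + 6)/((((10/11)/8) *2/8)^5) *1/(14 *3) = -2448676093952/4375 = -559697392.90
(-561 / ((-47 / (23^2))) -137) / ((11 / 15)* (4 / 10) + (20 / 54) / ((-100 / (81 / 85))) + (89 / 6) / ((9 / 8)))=6663073500 / 14534797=458.42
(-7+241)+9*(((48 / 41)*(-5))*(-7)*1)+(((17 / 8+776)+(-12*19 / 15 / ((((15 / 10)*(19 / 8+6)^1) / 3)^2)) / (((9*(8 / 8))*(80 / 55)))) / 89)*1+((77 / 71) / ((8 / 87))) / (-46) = 11772606398851187 / 19259373249360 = 611.27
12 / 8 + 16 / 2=9.50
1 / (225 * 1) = 1 / 225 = 0.00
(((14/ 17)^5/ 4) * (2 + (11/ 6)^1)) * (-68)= -6184976/ 250563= -24.68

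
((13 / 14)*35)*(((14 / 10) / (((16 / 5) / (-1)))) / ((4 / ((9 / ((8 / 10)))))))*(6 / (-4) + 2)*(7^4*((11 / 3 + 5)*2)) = -213028725 / 256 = -832143.46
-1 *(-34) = 34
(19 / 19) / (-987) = -1 / 987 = -0.00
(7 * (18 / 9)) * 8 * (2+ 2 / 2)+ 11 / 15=5051 / 15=336.73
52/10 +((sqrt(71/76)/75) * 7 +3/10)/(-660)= 11439/2200 - 7 * sqrt(1349)/1881000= 5.20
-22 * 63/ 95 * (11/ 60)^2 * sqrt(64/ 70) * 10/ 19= -1331 * sqrt(70)/ 45125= -0.25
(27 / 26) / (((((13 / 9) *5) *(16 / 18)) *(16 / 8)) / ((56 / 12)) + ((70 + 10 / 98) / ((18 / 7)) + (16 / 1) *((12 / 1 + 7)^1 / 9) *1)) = 5103 / 313469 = 0.02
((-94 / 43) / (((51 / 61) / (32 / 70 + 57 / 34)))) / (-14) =7279313 / 18267690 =0.40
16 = 16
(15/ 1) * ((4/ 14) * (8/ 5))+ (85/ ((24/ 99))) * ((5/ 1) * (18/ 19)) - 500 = 621223/ 532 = 1167.71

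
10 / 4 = 5 / 2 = 2.50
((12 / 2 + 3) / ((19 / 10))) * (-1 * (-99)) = 8910 / 19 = 468.95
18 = 18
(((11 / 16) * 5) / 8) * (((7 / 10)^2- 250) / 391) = -274461 / 1000960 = -0.27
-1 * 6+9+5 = 8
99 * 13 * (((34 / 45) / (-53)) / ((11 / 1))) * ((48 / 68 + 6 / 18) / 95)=-0.02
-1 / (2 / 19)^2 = -361 / 4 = -90.25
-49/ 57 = -0.86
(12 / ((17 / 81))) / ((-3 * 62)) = -162 / 527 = -0.31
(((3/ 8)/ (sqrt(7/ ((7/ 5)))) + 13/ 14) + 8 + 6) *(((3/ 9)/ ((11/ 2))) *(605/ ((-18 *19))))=-605/ 378 - 11 *sqrt(5)/ 1368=-1.62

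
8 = 8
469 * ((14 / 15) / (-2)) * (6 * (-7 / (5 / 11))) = 505582 / 25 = 20223.28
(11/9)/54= 11/486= 0.02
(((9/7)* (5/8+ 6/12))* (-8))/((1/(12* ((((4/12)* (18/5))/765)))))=-648/2975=-0.22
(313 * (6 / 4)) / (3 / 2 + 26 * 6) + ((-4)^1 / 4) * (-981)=103318 / 105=983.98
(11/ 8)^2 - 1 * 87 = -5447/ 64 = -85.11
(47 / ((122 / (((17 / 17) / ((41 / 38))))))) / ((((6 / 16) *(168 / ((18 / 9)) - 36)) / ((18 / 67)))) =893 / 167567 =0.01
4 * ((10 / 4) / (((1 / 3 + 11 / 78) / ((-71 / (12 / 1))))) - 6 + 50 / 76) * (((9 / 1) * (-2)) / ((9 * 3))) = 205414 / 2109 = 97.40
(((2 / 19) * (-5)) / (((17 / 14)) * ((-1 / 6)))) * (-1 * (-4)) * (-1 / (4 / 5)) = -4200 / 323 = -13.00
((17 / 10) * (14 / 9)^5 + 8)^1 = 6933464 / 295245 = 23.48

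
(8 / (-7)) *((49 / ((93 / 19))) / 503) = -1064 / 46779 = -0.02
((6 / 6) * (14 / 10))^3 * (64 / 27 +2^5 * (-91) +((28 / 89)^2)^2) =-7984.00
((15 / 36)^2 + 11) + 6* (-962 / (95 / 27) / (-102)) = 6338791 / 232560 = 27.26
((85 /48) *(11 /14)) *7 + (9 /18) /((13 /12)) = 12731 /1248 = 10.20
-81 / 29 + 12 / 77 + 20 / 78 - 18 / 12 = -675943 / 174174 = -3.88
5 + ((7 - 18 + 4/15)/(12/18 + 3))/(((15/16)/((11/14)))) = 191/75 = 2.55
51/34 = 3/2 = 1.50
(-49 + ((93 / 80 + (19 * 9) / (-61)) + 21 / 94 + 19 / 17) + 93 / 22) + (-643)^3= -265847752.07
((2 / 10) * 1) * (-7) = -1.40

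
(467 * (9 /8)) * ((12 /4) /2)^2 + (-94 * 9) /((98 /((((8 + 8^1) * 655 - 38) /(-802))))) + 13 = 822108163 /628768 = 1307.49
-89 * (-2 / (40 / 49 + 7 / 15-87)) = -65415 / 31501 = -2.08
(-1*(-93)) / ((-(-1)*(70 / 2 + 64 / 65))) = 6045 / 2339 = 2.58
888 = 888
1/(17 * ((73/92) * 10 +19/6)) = 69/13022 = 0.01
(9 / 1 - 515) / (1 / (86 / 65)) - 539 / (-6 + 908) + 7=-3534187 / 5330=-663.07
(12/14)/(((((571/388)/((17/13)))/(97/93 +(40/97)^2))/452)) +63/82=765773534399/1830318802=418.38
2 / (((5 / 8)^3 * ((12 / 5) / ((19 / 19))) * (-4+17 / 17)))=-256 / 225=-1.14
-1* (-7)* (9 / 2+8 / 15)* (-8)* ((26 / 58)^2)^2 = -120755908 / 10609215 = -11.38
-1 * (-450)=450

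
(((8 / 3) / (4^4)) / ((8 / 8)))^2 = 1 / 9216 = 0.00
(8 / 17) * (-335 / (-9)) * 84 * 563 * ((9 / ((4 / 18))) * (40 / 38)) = 11406830400 / 323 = 35315264.40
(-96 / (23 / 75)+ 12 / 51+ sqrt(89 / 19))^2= 284239296825 / 2904739-244616 * sqrt(1691) / 7429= 96499.62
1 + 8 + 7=16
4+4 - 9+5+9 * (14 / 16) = 95 / 8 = 11.88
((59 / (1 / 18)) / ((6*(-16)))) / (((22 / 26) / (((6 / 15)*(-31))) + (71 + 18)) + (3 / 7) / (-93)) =-499317 / 4013816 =-0.12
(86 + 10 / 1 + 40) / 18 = 68 / 9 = 7.56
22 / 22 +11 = 12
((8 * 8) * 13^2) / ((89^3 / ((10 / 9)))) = 108160 / 6344721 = 0.02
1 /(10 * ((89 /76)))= 38 /445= 0.09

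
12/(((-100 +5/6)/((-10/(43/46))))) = 1.29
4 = 4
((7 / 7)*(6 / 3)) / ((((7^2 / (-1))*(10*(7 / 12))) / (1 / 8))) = -3 / 3430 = -0.00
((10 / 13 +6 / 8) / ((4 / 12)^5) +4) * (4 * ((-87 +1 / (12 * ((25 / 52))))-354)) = -658018.57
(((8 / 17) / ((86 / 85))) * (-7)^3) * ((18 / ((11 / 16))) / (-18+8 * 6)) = -65856 / 473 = -139.23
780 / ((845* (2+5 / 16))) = 192 / 481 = 0.40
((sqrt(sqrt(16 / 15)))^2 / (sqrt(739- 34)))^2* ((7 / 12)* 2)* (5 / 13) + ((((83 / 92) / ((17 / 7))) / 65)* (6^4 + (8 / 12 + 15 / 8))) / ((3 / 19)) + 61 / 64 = 4303710163 / 89743680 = 47.96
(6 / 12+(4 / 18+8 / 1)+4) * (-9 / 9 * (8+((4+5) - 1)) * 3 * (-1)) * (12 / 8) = 916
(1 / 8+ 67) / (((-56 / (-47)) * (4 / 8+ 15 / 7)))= 25239 / 1184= 21.32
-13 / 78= -1 / 6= -0.17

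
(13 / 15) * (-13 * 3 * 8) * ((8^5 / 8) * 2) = -11075584 / 5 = -2215116.80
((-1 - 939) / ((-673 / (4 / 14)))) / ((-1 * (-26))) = 940 / 61243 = 0.02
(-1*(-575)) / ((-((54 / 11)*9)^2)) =-69575 / 236196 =-0.29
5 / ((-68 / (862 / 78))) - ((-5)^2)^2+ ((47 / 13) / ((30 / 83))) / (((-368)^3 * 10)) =-2067765492290317 / 3304128921600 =-625.81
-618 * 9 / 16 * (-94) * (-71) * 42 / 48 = -64961379 / 32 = -2030043.09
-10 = -10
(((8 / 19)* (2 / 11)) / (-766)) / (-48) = 1 / 480282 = 0.00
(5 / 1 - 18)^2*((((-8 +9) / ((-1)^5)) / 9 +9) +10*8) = 15022.22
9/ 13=0.69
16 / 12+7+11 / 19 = 508 / 57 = 8.91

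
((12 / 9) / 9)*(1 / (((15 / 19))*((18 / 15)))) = 38 / 243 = 0.16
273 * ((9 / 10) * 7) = 17199 / 10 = 1719.90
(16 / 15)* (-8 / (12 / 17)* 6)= -1088 / 15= -72.53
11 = 11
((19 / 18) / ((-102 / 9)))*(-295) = 5605 / 204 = 27.48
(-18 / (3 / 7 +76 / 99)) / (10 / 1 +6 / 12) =-1188 / 829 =-1.43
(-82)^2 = 6724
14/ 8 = 7/ 4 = 1.75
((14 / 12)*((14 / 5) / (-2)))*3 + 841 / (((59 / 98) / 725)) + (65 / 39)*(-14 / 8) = 3585155329 / 3540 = 1012755.74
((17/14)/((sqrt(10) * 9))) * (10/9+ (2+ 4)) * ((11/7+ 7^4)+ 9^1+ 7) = 920992 * sqrt(10)/3969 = 733.80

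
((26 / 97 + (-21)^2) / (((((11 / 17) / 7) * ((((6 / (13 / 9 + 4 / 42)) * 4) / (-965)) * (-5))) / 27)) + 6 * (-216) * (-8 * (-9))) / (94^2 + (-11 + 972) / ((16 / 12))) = 132225187 / 840994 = 157.22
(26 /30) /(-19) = -13 /285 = -0.05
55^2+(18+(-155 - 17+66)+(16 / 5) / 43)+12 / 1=634051 / 215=2949.07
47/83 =0.57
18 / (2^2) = 9 / 2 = 4.50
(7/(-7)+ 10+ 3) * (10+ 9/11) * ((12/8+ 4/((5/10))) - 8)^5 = 86751/88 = 985.81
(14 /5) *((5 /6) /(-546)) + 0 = -1 /234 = -0.00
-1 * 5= -5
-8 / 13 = -0.62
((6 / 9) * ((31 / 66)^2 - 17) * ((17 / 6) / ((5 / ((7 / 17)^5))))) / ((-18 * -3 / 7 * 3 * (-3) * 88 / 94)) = 404156903773 / 350094280805280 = 0.00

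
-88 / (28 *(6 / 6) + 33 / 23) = -2024 / 677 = -2.99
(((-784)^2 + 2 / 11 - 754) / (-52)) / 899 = -1688231 / 128557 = -13.13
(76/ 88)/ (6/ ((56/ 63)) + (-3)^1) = 0.23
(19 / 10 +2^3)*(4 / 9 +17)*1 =172.70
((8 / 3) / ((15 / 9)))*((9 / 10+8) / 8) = 89 / 50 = 1.78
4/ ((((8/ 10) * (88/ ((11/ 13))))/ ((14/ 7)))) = 5/ 52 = 0.10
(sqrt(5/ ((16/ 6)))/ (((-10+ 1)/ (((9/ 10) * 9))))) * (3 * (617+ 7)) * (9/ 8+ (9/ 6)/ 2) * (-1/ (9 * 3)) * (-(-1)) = 117 * sqrt(30)/ 4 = 160.21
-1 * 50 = -50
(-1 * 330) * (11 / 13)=-3630 / 13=-279.23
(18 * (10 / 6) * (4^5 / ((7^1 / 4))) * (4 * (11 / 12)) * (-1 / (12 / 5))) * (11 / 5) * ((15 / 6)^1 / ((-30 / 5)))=1548800 / 63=24584.13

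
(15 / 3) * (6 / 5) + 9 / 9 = 7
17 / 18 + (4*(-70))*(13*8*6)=-3144943 / 18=-174719.06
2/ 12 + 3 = 3.17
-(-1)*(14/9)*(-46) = -644/9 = -71.56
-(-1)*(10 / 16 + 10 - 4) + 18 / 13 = 833 / 104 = 8.01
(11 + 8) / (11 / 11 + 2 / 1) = 19 / 3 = 6.33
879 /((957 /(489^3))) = 34260539517 /319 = 107399810.40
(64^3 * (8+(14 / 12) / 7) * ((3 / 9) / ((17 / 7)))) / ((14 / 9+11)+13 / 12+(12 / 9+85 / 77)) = 13846970368 / 757571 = 18278.12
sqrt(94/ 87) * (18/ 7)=6 * sqrt(8178)/ 203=2.67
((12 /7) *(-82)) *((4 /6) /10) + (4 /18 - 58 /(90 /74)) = -56.84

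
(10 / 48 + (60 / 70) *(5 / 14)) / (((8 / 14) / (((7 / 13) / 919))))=605 / 1146912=0.00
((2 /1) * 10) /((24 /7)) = 35 /6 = 5.83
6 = 6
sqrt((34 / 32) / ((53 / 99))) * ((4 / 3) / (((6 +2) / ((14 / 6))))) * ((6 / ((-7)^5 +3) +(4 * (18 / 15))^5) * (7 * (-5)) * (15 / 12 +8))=-40431082966183 * sqrt(9911) / 8906120000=-451944.98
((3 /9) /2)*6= 1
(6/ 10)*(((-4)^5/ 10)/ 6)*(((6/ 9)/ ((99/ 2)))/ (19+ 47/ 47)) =-256/ 37125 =-0.01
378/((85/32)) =12096/85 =142.31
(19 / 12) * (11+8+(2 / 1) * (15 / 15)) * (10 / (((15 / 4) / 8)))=2128 / 3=709.33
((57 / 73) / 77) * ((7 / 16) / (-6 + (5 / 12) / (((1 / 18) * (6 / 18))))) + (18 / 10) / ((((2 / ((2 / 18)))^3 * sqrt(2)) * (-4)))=0.00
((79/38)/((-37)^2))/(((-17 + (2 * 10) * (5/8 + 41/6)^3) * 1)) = 136512/744381315373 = 0.00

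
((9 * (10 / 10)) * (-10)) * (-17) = 1530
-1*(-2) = 2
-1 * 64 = -64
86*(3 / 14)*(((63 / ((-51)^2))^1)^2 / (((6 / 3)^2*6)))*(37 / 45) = 11137 / 30067560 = 0.00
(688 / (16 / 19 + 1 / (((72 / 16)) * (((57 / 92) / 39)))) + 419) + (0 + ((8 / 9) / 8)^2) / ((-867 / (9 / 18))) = 20721037849 / 44523918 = 465.39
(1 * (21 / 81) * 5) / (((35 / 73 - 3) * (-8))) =2555 / 39744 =0.06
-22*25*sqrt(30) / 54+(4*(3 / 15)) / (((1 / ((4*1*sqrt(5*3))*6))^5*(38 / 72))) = -275*sqrt(30) / 27+51597803520*sqrt(15) / 19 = 10517759614.42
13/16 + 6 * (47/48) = 107/16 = 6.69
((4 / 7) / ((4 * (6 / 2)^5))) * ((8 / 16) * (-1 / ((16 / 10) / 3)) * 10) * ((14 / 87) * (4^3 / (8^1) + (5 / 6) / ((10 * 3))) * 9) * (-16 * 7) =50575 / 7047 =7.18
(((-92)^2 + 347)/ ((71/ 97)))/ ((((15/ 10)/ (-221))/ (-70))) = 8814465660/ 71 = 124147403.66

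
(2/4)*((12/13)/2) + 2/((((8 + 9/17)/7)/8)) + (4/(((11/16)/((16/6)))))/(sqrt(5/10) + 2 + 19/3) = 392083737/25732135 - 1536*sqrt(2)/13651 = 15.08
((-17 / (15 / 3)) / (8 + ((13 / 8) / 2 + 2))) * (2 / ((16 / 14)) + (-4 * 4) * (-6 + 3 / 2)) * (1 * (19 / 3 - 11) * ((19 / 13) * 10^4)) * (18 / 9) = 21343840000 / 6747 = 3163456.35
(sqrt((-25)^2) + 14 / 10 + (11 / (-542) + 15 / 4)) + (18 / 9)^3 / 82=6717103 / 222220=30.23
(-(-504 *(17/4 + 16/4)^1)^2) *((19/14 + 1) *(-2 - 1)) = 122257674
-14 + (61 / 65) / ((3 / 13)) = -149 / 15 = -9.93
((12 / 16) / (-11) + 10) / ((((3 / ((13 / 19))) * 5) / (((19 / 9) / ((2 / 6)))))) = 5681 / 1980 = 2.87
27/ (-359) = -27/ 359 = -0.08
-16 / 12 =-1.33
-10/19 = -0.53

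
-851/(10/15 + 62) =-2553/188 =-13.58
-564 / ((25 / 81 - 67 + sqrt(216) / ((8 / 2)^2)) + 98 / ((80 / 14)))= 11.60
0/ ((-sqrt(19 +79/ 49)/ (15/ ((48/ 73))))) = 0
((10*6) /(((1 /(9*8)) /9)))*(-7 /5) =-54432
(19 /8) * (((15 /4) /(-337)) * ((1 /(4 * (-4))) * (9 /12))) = 855 /690176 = 0.00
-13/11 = -1.18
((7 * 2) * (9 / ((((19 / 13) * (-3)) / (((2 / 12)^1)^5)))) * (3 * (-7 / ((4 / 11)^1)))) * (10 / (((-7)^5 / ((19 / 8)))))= -715 / 2370816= -0.00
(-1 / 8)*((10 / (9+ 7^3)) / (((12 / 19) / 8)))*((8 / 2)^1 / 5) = -19 / 528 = -0.04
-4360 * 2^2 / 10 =-1744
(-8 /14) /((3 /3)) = -4 /7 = -0.57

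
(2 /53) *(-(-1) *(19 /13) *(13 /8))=19 /212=0.09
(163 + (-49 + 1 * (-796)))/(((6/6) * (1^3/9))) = -6138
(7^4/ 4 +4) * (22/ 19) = 26587/ 38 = 699.66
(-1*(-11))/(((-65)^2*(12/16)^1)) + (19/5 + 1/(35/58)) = 484493/88725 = 5.46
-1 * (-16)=16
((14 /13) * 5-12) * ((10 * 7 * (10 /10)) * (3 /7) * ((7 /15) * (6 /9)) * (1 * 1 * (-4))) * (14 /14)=9632 /39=246.97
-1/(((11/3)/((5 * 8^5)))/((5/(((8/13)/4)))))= -15974400/11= -1452218.18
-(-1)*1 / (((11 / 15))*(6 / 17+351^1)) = 85 / 21901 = 0.00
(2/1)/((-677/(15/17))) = -30/11509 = -0.00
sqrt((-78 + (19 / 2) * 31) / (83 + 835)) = 0.49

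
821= 821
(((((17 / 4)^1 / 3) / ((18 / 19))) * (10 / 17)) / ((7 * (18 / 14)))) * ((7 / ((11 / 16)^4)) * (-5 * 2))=-108953600 / 3557763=-30.62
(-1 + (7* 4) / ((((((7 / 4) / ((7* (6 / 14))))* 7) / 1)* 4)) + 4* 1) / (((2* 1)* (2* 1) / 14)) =33 / 2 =16.50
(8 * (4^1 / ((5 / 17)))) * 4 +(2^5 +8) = 2376 / 5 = 475.20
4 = 4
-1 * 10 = -10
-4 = -4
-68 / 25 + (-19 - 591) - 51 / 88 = -1349259 / 2200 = -613.30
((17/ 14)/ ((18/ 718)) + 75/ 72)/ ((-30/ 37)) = -922669/ 15120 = -61.02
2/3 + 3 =11/3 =3.67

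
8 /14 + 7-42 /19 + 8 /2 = 1245 /133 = 9.36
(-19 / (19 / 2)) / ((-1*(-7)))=-2 / 7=-0.29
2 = 2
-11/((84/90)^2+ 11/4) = -9900/3259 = -3.04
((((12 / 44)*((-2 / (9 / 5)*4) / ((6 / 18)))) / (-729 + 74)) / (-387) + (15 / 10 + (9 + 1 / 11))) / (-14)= -11812385 / 15614676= -0.76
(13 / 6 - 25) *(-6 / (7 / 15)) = 2055 / 7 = 293.57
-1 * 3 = -3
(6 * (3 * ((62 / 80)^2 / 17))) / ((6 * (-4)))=-0.03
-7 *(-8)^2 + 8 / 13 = -5816 / 13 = -447.38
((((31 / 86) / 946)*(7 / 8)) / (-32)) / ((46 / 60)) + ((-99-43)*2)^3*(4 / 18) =-10972672299332207 / 2155608576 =-5090289.78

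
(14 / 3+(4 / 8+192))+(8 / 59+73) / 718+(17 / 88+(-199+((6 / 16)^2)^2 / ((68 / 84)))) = -73681053199 / 48670887936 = -1.51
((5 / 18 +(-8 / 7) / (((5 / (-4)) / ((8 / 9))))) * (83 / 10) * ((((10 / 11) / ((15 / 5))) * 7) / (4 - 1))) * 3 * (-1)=-19007 / 990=-19.20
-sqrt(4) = -2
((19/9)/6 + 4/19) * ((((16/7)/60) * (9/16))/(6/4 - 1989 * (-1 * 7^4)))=577/228655273140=0.00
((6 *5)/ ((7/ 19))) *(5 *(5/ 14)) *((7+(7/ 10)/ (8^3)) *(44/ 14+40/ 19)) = 134042175/ 25088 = 5342.88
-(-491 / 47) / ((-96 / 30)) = -2455 / 752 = -3.26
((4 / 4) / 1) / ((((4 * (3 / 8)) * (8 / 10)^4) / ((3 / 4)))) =625 / 512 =1.22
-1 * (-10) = 10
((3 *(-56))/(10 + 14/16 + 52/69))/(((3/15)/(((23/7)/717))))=-507840/1534141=-0.33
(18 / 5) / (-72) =-0.05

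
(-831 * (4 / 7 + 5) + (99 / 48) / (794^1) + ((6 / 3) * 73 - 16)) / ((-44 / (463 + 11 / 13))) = 1206491640975 / 25433408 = 47437.28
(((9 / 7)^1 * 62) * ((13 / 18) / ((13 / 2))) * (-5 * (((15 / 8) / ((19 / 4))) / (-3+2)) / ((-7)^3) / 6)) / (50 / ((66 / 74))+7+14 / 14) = -25575 / 192877132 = -0.00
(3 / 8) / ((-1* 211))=-3 / 1688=-0.00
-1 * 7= -7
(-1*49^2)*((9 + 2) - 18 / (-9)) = -31213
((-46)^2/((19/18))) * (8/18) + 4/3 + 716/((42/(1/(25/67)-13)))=716.35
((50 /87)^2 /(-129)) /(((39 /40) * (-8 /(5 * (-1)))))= -0.00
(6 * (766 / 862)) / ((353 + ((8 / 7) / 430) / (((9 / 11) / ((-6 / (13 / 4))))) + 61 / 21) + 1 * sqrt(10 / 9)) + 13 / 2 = 6.51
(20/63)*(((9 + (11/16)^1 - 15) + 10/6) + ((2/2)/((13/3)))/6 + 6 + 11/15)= 3251/3276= 0.99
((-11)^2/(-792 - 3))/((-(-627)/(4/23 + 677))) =-34265/208449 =-0.16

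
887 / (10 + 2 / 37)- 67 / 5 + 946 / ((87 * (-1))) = 1149813 / 17980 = 63.95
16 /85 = 0.19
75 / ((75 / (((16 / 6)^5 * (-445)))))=-14581760 / 243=-60007.24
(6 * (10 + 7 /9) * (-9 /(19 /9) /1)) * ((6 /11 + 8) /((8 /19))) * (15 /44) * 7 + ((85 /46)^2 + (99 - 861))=-7225651099 /512072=-14110.62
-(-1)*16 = 16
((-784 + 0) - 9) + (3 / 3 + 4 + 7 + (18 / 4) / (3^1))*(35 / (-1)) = -2531 / 2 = -1265.50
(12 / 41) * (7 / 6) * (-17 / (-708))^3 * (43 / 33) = 1478813 / 240086407968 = 0.00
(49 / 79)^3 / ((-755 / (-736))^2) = 63729992704 / 281044555975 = 0.23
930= 930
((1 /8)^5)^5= 1 /37778931862957161709568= 0.00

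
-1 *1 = -1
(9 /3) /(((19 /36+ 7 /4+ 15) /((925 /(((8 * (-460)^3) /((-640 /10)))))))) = 999 /75678740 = 0.00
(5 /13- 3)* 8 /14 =-1.49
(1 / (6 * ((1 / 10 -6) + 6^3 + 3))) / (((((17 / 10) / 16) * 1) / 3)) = 800 / 36227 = 0.02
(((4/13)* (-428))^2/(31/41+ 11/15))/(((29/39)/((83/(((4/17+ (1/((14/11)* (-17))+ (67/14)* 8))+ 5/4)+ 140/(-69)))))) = 3685344028611840/106887246973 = 34478.80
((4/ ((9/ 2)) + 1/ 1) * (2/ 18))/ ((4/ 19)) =323/ 324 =1.00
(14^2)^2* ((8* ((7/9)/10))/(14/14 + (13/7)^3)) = 3227.89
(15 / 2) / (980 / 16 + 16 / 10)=50 / 419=0.12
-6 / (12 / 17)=-17 / 2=-8.50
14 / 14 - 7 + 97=91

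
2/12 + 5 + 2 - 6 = 7/6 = 1.17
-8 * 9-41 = -113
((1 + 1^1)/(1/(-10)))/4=-5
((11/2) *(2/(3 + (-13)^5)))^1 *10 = -11/37129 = -0.00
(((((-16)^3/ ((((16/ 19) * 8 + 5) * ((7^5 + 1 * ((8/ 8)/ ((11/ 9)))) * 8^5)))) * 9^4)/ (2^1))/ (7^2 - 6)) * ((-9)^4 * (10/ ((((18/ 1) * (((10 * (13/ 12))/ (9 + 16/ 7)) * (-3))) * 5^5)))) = 78971601159/ 4033283467850000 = 0.00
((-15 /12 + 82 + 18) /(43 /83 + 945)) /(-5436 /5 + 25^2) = -163925 /725450632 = -0.00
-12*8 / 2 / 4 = -12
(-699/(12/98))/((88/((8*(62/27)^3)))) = -1360495388/216513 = -6283.67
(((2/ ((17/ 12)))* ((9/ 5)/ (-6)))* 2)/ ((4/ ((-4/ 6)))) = 12/ 85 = 0.14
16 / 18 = 0.89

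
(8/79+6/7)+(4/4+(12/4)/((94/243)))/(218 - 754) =26248401/27862352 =0.94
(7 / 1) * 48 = 336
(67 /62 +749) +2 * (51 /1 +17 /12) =79507 /93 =854.91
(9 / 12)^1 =3 / 4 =0.75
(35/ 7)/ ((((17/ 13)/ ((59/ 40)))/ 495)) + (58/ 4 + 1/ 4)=381671/ 136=2806.40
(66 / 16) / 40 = 33 / 320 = 0.10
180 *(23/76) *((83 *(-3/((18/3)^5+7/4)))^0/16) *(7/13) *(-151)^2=165193245/3952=41799.91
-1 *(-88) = 88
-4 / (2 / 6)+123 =111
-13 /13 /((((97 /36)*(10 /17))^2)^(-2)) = -55330800625 /8767700496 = -6.31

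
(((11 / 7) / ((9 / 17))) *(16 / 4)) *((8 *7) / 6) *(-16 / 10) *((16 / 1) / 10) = -191488 / 675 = -283.69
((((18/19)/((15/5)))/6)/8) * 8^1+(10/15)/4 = 25/114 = 0.22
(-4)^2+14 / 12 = 103 / 6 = 17.17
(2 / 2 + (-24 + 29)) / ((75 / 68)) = 5.44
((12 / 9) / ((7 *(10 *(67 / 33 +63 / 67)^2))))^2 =0.00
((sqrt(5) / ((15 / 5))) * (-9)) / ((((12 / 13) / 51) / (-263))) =97475.23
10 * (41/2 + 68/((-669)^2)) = 205.00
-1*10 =-10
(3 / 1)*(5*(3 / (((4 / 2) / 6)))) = 135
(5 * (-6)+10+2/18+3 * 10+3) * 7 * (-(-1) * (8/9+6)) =51212/81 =632.25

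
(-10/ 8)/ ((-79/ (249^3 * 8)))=154382490/ 79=1954208.73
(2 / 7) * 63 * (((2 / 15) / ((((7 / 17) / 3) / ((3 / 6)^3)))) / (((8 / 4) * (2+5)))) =153 / 980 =0.16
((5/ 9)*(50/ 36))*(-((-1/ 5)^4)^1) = -1/ 810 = -0.00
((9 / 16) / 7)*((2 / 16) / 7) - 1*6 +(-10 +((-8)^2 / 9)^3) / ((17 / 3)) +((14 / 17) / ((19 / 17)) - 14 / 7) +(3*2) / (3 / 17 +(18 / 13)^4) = 17183101790950817 / 306901534262400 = 55.99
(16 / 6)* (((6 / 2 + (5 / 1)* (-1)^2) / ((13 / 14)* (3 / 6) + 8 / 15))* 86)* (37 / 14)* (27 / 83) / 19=54984960 / 660763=83.21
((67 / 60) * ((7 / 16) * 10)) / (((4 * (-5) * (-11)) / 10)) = 0.22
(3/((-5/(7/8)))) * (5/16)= -21/128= -0.16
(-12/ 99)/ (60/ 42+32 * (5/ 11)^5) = -204974/ 3465765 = -0.06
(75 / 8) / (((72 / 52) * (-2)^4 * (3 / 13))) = 4225 / 2304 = 1.83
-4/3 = -1.33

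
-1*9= -9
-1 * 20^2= -400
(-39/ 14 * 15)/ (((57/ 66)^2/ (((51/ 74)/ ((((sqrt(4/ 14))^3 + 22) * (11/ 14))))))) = -1238242005/ 554328857 + 2297295 * sqrt(14)/ 554328857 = -2.22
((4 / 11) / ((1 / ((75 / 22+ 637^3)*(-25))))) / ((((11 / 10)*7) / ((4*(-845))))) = 9610095161290000 / 9317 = 1031458104678.54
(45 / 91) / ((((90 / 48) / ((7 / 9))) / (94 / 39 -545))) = -169288 / 1521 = -111.30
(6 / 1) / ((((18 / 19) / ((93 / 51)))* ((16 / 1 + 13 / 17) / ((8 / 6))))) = 0.92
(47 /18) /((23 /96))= 752 /69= 10.90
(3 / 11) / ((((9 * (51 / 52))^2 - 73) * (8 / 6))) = 0.04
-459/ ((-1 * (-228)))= -153/ 76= -2.01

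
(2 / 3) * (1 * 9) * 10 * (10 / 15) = 40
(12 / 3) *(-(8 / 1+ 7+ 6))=-84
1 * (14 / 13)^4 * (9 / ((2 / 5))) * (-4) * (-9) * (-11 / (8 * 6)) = -7130970 / 28561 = -249.68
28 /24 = 7 /6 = 1.17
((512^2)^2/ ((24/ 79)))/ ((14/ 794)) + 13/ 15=1347030593044571/ 105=12828862790900.68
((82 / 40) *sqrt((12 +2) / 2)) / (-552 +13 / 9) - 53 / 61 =-53 / 61 - 369 *sqrt(7) / 99100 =-0.88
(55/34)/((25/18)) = 99/85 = 1.16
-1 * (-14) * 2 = 28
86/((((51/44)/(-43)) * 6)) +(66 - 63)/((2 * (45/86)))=-404587/765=-528.87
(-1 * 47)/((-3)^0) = -47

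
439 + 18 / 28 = 6155 / 14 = 439.64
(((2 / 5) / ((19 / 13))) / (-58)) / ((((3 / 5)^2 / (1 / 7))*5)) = -13 / 34713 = -0.00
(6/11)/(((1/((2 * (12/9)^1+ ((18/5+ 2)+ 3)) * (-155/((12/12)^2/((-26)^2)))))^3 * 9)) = -88841376497130428288/891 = -99709737931683982.37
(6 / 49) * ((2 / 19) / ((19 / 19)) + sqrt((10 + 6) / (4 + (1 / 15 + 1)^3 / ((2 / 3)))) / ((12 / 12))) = 12 / 931 + 180 * sqrt(8185) / 80213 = 0.22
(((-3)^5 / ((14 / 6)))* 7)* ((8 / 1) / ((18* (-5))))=324 / 5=64.80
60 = 60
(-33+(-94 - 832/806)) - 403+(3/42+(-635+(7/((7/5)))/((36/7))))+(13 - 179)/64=-72969227/62496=-1167.58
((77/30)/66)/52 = 7/9360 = 0.00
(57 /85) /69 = 19 /1955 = 0.01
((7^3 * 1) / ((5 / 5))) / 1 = 343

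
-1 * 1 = -1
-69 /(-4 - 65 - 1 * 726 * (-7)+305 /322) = -22218 /1614491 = -0.01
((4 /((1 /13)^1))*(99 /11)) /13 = 36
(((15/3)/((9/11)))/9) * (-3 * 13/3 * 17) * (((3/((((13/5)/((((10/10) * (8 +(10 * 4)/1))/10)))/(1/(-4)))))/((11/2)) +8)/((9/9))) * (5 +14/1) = -22091.60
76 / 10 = 38 / 5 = 7.60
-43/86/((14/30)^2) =-225/98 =-2.30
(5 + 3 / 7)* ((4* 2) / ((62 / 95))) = 14440 / 217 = 66.54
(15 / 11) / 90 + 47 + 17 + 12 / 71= 300767 / 4686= 64.18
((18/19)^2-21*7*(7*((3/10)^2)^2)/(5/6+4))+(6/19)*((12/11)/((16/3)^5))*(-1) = -7802103488733/9433825280000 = -0.83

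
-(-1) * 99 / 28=3.54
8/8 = 1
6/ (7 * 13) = 6/ 91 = 0.07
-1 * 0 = 0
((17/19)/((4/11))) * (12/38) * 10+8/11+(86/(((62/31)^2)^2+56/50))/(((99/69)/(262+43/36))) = 85351112591/91777752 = 929.98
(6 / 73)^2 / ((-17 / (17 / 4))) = -9 / 5329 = -0.00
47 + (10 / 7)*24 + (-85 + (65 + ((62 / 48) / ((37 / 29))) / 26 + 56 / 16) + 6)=11446397 / 161616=70.82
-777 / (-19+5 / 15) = 333 / 8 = 41.62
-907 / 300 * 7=-21.16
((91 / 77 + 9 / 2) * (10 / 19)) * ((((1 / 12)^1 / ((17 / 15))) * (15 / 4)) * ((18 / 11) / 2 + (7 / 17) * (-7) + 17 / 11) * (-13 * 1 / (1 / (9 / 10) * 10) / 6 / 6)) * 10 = 11821875 / 85044608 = 0.14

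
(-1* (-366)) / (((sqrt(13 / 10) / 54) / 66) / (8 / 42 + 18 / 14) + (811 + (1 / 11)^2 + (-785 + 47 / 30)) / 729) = 745331840898527520 / 77026691025407 -374526603685080* sqrt(130) / 77026691025407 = 9620.84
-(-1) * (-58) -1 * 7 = -65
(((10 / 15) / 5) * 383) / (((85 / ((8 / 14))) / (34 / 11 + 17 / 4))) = 2.52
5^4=625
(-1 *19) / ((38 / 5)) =-5 / 2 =-2.50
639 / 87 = 213 / 29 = 7.34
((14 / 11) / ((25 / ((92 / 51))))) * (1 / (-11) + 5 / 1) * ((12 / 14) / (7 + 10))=19872 / 874225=0.02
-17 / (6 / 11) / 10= -187 / 60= -3.12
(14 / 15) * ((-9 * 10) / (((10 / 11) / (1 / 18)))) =-77 / 15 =-5.13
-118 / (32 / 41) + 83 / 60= -35953 / 240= -149.80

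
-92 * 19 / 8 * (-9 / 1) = 3933 / 2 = 1966.50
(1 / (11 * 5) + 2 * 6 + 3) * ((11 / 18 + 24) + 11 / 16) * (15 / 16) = 1504559 / 4224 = 356.19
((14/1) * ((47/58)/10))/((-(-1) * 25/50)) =329/145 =2.27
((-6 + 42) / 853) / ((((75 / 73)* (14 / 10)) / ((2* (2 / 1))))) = 3504 / 29855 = 0.12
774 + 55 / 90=13943 / 18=774.61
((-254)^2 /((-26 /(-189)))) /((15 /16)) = 32516064 /65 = 500247.14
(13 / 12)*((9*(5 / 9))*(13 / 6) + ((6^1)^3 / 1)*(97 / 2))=817973 / 72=11360.74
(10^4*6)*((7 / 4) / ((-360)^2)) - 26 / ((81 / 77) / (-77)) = 1233757 / 648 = 1903.95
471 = 471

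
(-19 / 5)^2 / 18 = 361 / 450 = 0.80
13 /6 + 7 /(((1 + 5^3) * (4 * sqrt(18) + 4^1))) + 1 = sqrt(2) /408 + 3875 /1224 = 3.17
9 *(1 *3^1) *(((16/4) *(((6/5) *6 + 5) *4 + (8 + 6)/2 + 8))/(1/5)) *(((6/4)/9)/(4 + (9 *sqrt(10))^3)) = -2871/66430123 + 10464795 *sqrt(10)/132860246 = 0.25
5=5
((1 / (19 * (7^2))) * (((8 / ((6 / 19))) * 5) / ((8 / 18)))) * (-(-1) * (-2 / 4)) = -15 / 98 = -0.15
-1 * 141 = -141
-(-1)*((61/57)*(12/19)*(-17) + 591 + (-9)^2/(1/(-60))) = -1545257/361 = -4280.49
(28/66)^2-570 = -620534/1089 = -569.82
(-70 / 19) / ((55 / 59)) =-826 / 209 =-3.95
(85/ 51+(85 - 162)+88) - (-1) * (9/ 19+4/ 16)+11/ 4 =920/ 57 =16.14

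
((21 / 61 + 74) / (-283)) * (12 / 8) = -13605 / 34526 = -0.39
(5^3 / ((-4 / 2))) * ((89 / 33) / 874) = -11125 / 57684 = -0.19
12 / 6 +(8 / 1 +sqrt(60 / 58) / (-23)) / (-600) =sqrt(870) / 400200 +149 / 75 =1.99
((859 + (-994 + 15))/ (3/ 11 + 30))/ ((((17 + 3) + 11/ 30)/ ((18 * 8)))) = -633600/ 22607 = -28.03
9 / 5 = 1.80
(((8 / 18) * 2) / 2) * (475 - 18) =1828 / 9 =203.11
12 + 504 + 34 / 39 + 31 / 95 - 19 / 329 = 630365656 / 1218945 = 517.14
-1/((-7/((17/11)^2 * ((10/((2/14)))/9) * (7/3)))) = 20230/3267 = 6.19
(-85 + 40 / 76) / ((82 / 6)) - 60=-66.18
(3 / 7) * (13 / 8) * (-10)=-195 / 28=-6.96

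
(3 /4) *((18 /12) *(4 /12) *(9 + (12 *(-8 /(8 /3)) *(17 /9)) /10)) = 33 /40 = 0.82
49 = 49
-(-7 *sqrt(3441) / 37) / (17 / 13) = 91 *sqrt(3441) / 629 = 8.49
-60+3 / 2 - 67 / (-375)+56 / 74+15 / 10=-777896 / 13875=-56.06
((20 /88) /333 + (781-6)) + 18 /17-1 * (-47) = 102505477 /124542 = 823.06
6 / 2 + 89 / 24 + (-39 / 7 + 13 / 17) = 5431 / 2856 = 1.90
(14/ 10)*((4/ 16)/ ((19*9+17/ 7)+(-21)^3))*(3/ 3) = -49/ 1272260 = -0.00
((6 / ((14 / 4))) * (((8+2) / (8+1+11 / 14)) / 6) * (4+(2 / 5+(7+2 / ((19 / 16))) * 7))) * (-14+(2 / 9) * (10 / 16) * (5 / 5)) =-6180614 / 23427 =-263.82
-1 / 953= -0.00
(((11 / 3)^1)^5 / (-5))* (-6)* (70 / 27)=4509428 / 2187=2061.92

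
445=445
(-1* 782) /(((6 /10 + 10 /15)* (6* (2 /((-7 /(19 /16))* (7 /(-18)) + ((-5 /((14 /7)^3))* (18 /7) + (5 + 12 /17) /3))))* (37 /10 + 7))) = -121088675 /9734004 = -12.44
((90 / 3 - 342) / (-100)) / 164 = 39 / 2050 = 0.02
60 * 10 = 600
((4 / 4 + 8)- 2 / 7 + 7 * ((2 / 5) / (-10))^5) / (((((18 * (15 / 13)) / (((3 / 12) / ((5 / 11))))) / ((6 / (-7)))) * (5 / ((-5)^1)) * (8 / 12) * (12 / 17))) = 120679514813 / 287109375000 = 0.42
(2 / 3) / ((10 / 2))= 2 / 15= 0.13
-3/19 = -0.16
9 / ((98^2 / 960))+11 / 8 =43691 / 19208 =2.27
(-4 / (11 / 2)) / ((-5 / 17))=136 / 55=2.47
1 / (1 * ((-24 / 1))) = -1 / 24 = -0.04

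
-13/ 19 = -0.68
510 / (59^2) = 0.15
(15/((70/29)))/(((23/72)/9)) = 28188/161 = 175.08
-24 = -24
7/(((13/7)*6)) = 49/78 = 0.63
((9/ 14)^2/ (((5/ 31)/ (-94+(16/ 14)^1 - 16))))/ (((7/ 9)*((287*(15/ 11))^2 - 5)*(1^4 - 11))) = 33607629/ 143536582000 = 0.00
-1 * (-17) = 17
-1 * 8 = -8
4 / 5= 0.80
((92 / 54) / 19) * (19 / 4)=23 / 54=0.43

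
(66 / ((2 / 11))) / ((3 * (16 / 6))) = 363 / 8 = 45.38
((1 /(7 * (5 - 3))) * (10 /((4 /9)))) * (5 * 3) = 675 /28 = 24.11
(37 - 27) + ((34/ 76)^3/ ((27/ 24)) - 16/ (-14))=4849409/ 432117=11.22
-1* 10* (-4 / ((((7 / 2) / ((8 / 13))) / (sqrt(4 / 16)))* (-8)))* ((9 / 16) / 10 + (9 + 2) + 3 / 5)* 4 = -1865 / 91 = -20.49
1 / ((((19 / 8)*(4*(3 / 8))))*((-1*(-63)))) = 16 / 3591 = 0.00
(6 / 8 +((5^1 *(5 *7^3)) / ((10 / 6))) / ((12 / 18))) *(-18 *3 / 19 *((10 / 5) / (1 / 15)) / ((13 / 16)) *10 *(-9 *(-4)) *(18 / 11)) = -1296369619200 / 2717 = -477132726.98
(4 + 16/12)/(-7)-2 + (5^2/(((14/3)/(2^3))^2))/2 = 4994/147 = 33.97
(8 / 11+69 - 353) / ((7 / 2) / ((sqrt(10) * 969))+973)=-16267461766560 / 55876329681403+6038808 * sqrt(10) / 55876329681403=-0.29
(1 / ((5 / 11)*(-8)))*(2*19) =-209 / 20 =-10.45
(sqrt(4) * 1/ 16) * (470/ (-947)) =-235/ 3788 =-0.06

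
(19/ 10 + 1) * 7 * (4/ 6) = 203/ 15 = 13.53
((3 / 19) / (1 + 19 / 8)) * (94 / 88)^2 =2209 / 41382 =0.05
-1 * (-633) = 633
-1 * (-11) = 11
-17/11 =-1.55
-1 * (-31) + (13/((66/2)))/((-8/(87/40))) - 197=-584697/3520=-166.11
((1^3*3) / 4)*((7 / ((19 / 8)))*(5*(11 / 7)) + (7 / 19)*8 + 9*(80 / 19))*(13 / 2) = 312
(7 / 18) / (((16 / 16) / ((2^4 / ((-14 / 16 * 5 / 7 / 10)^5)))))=-58720256 / 9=-6524472.89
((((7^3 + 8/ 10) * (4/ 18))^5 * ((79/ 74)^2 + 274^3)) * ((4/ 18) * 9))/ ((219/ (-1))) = -488994963702633.19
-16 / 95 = -0.17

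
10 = 10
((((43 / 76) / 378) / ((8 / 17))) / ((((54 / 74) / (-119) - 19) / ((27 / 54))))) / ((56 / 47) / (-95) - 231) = 108052765 / 298313691830784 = 0.00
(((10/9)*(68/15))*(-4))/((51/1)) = -32/81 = -0.40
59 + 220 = 279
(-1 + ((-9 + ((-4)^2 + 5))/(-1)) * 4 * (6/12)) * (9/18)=-25/2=-12.50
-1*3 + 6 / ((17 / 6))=-15 / 17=-0.88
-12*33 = -396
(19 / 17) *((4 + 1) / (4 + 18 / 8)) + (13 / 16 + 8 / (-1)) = -8559 / 1360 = -6.29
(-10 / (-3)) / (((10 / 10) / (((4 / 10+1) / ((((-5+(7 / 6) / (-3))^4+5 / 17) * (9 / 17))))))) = 15730848 / 1505522657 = 0.01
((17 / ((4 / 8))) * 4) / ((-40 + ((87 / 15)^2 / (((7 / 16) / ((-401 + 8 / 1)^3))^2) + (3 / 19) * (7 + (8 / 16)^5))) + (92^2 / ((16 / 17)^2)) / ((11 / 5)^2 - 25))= 3646540800 / 17361903715192329204284327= 0.00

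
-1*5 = -5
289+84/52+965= 16323/13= 1255.62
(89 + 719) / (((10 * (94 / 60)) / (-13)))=-670.47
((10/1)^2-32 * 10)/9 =-220/9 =-24.44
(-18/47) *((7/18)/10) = -7/470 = -0.01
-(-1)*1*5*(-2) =-10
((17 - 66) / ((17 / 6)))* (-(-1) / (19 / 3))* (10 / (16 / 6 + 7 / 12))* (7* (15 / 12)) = -73.52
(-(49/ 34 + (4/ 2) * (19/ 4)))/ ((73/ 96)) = -17856/ 1241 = -14.39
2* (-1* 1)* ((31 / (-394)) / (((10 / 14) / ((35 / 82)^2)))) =0.04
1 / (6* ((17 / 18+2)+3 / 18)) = 3 / 56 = 0.05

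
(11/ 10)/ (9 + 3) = 11/ 120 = 0.09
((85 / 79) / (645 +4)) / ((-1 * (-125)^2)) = -17 / 160221875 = -0.00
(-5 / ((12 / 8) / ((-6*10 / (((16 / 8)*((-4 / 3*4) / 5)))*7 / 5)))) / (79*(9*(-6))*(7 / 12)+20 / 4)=525 / 9934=0.05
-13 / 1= -13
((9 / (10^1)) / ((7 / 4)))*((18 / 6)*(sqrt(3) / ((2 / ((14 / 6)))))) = 9*sqrt(3) / 5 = 3.12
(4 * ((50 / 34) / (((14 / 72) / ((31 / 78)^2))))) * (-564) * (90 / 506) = -2439018000 / 5088083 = -479.36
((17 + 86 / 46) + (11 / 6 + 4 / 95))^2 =73966049089 / 171872100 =430.36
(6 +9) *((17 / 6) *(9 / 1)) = 765 / 2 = 382.50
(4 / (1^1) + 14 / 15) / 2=2.47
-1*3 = -3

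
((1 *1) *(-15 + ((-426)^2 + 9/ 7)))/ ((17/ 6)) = 7621416/ 119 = 64045.51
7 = 7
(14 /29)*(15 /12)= 35 /58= 0.60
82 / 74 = 41 / 37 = 1.11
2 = 2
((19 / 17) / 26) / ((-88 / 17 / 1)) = -19 / 2288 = -0.01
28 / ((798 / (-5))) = -0.18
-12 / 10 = -6 / 5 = -1.20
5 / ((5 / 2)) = 2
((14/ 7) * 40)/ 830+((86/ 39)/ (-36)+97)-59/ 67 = 375370189/ 3903822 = 96.15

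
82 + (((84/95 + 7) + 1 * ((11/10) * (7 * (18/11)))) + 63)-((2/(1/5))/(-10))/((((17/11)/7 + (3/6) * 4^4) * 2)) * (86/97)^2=1460430241967/8825030415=165.49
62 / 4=31 / 2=15.50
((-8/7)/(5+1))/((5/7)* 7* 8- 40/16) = -8/1575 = -0.01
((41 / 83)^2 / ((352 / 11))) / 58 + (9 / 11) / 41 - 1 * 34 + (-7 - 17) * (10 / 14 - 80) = 1868.88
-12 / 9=-4 / 3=-1.33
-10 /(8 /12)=-15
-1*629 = -629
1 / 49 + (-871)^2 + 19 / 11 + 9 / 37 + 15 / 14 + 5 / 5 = 30259316957 / 39886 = 758645.06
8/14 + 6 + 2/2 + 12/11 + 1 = 744/77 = 9.66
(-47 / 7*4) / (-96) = 47 / 168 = 0.28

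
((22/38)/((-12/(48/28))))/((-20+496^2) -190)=-1/2972018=-0.00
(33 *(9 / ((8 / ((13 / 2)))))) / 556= 3861 / 8896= 0.43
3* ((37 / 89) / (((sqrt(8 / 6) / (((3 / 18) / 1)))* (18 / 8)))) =37* sqrt(3) / 801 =0.08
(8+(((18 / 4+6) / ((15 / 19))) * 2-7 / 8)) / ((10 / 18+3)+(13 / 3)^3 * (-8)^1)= -1917 / 36800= -0.05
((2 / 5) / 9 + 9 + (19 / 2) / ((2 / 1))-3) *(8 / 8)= 1943 / 180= 10.79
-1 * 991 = -991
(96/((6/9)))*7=1008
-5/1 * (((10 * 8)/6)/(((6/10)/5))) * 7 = -3888.89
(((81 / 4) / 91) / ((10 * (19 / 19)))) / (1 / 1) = 81 / 3640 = 0.02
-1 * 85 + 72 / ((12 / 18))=23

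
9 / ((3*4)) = 3 / 4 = 0.75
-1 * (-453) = 453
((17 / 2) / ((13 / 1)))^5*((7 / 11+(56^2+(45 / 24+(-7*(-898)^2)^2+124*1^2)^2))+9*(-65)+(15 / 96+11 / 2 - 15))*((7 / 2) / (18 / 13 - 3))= -338297559454278161636458514530982275 / 1286844416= -262889246942404389029464900.00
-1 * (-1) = 1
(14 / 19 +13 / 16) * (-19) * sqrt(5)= -471 * sqrt(5) / 16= -65.82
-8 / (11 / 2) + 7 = 61 / 11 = 5.55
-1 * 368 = -368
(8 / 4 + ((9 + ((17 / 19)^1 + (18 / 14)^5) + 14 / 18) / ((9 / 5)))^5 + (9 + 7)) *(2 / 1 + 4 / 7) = 704447809019850932300525702930485557919348 / 9005329957194166181557866013599029739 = 78225.65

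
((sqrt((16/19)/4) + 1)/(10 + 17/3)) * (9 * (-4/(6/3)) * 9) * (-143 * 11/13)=117612 * sqrt(19)/893 + 58806/47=1825.28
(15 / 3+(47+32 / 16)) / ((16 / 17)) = 459 / 8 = 57.38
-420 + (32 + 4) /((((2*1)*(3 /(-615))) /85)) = -314070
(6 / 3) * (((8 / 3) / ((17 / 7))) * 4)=448 / 51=8.78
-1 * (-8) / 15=8 / 15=0.53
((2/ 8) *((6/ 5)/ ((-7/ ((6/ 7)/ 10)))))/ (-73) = 9/ 178850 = 0.00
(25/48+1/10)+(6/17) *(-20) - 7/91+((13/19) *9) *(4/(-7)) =-70781003/7054320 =-10.03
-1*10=-10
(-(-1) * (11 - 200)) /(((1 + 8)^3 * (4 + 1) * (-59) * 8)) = 7 /63720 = 0.00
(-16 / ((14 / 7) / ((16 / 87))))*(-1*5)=640 / 87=7.36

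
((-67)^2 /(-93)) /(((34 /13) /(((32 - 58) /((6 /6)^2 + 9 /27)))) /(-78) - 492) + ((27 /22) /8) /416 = 1087192145409 /11040121371136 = 0.10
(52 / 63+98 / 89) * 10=108020 / 5607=19.27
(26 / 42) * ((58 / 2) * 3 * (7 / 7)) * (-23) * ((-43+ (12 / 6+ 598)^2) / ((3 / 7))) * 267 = -277785656083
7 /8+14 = 119 /8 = 14.88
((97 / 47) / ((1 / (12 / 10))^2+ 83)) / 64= 873 / 2265776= 0.00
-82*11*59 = -53218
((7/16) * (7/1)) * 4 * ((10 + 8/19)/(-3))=-1617/38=-42.55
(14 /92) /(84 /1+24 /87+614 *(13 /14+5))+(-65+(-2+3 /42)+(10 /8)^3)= -506185135595 /7790411328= -64.98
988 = 988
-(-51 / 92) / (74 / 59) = 0.44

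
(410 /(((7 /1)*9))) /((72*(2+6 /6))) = 205 /6804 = 0.03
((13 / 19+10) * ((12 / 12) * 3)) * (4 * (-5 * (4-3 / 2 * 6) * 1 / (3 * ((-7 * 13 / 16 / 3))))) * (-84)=11692800 / 247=47339.27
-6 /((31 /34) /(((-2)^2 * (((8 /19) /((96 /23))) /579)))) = -0.00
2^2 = 4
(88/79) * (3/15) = 88/395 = 0.22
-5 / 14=-0.36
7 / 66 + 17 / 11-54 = -3455 / 66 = -52.35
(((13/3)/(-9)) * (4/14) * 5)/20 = -13/378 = -0.03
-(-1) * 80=80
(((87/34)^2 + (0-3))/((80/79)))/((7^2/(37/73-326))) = -7698065019/330800960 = -23.27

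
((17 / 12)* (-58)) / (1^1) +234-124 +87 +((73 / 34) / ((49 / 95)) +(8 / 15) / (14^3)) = 3469334 / 29155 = 119.00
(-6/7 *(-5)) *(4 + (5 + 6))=450/7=64.29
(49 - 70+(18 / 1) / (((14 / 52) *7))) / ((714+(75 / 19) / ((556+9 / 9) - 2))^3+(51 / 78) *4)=-844599721537 / 26852935549441751911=-0.00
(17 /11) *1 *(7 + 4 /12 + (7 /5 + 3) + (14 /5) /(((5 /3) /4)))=23528 /825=28.52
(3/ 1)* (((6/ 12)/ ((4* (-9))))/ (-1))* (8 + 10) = 3/ 4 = 0.75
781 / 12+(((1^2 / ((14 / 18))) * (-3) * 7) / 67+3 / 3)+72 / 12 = 57631 / 804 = 71.68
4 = 4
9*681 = 6129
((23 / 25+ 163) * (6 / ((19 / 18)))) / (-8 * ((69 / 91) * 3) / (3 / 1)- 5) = -84.20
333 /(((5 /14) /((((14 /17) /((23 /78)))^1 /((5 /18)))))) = 9374.55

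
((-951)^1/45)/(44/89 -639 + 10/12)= 0.03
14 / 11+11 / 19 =387 / 209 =1.85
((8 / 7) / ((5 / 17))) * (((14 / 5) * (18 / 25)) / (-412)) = -1224 / 64375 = -0.02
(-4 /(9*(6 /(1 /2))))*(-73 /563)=0.00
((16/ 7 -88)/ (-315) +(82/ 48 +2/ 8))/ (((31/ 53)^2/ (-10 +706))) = 213672203/ 47089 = 4537.62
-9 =-9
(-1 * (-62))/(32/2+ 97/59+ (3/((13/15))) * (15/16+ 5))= 760864/468753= 1.62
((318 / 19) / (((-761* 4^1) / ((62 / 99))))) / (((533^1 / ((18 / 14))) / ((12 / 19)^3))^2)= -132461236224 / 104160497772910588009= -0.00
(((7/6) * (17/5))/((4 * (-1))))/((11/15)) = -119/88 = -1.35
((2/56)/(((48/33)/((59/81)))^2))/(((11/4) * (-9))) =-38291/105815808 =-0.00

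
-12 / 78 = -2 / 13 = -0.15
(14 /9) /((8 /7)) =49 /36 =1.36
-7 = -7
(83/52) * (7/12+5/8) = 2407/1248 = 1.93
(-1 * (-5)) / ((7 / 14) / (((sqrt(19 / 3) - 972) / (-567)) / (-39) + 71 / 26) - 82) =-17328008439745 / 283534410489179 + 221130 * sqrt(57) / 283534410489179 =-0.06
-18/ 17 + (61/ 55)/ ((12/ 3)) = -2923/ 3740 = -0.78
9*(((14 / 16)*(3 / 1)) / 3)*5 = 315 / 8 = 39.38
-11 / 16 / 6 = -11 / 96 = -0.11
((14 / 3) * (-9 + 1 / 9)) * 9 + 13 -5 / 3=-362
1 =1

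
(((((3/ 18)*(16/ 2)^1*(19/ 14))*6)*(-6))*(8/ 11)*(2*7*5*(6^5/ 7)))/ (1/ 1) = -283668480/ 77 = -3684006.23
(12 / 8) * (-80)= -120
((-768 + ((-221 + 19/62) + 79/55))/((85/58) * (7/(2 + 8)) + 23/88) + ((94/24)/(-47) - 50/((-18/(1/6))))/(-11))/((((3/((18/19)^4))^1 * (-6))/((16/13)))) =44539966574496/1054326212225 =42.24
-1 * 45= -45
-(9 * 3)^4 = -531441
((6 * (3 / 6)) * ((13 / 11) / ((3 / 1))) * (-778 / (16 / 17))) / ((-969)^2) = -5057 / 4860504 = -0.00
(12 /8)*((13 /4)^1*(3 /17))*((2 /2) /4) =117 /544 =0.22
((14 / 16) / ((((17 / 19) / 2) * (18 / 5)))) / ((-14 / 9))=-95 / 272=-0.35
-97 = -97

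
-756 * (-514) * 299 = 116186616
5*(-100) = -500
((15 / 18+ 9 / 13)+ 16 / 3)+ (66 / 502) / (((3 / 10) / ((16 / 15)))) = 143437 / 19578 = 7.33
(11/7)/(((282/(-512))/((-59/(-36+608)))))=3776/12831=0.29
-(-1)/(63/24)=8/21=0.38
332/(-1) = -332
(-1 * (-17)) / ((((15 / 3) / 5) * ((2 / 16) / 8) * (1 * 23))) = 1088 / 23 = 47.30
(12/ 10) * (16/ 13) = 96/ 65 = 1.48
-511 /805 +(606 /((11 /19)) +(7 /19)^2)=477775812 /456665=1046.23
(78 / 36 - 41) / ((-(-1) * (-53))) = 233 / 318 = 0.73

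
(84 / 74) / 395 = 42 / 14615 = 0.00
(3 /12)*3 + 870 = 870.75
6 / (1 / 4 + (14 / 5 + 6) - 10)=-120 / 19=-6.32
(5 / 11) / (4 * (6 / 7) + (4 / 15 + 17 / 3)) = 525 / 10813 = 0.05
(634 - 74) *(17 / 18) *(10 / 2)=23800 / 9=2644.44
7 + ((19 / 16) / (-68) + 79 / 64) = 2235 / 272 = 8.22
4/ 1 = 4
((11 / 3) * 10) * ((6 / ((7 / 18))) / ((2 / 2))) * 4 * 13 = 205920 / 7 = 29417.14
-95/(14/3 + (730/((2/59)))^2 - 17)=-285/1391268638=-0.00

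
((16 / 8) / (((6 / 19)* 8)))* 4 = 19 / 6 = 3.17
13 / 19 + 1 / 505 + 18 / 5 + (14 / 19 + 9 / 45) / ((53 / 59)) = 2710029 / 508535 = 5.33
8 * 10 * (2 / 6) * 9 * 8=1920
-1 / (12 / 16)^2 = -1.78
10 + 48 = 58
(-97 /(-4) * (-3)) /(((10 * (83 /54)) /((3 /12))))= -7857 /6640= -1.18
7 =7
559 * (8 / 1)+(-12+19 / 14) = 62459 / 14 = 4461.36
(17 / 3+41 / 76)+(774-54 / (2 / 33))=-25261 / 228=-110.79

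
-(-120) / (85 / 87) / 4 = 522 / 17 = 30.71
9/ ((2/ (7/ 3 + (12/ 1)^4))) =186645/ 2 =93322.50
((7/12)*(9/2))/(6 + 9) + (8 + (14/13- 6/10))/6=2477/1560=1.59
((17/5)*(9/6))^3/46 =132651/46000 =2.88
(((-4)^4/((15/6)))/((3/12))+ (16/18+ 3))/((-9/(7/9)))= -130249/3645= -35.73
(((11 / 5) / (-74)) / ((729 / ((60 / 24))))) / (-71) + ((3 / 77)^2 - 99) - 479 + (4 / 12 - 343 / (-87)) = -755664486787061 / 1317125144412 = -573.72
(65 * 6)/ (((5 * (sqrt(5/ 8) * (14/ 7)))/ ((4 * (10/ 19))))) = 624 * sqrt(10)/ 19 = 103.86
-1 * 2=-2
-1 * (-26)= 26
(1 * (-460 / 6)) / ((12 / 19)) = -2185 / 18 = -121.39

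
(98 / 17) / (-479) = -98 / 8143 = -0.01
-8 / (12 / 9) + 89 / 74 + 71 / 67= -3.74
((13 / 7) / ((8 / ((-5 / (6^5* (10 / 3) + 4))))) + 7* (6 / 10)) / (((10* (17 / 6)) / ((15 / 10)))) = 274376691 / 1233982400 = 0.22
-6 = -6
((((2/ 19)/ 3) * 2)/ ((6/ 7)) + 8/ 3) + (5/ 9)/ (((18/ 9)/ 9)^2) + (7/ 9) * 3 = 11171/ 684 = 16.33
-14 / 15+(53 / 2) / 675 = -0.89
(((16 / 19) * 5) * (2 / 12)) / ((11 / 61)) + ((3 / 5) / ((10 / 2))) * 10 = 15962 / 3135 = 5.09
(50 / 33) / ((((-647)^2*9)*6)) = 25 / 372980619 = 0.00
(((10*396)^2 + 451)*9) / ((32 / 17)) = 2399353803 / 32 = 74979806.34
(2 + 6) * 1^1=8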